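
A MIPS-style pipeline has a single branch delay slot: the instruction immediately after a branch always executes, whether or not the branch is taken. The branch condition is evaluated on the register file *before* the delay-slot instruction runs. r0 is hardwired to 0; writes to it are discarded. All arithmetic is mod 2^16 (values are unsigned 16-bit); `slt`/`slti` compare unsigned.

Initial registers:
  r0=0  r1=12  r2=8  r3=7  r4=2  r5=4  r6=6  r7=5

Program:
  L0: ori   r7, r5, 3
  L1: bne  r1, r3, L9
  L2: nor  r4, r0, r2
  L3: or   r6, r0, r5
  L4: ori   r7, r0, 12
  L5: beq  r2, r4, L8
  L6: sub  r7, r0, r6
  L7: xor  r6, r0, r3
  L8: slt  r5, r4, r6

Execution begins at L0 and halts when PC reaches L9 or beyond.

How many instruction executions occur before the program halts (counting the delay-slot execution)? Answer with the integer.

  step pc=0: ori   r7, r5, 3  regs=(0,12,8,7,2,4,6,7)
  step pc=1: bne  r1, r3, L9  cond=T  regs=(0,12,8,7,2,4,6,7)
  step pc=2: nor  r4, r0, r2  regs=(0,12,8,7,65527,4,6,7)

3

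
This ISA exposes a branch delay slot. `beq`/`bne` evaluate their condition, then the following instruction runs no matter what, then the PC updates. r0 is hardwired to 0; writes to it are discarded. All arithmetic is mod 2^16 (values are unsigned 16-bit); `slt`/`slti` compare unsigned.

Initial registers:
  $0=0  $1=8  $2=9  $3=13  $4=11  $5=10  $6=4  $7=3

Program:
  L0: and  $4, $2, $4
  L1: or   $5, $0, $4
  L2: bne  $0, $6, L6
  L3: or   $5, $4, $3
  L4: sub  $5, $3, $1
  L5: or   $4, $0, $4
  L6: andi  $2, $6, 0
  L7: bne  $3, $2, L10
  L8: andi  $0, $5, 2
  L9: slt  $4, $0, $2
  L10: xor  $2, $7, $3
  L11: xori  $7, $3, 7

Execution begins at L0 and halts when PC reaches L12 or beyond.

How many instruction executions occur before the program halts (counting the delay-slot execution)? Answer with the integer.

[0] and  $4, $2, $4  →  {$0:0, $1:8, $2:9, $3:13, $4:9, $5:10, $6:4, $7:3}
[1] or   $5, $0, $4  →  {$0:0, $1:8, $2:9, $3:13, $4:9, $5:9, $6:4, $7:3}
[2] bne  $0, $6, L6  →  {$0:0, $1:8, $2:9, $3:13, $4:9, $5:9, $6:4, $7:3}  ⟨branch taken⟩
[3] or   $5, $4, $3  →  {$0:0, $1:8, $2:9, $3:13, $4:9, $5:13, $6:4, $7:3}
[6] andi  $2, $6, 0  →  {$0:0, $1:8, $2:0, $3:13, $4:9, $5:13, $6:4, $7:3}
[7] bne  $3, $2, L10  →  {$0:0, $1:8, $2:0, $3:13, $4:9, $5:13, $6:4, $7:3}  ⟨branch taken⟩
[8] andi  $0, $5, 2  →  {$0:0, $1:8, $2:0, $3:13, $4:9, $5:13, $6:4, $7:3}
[10] xor  $2, $7, $3  →  {$0:0, $1:8, $2:14, $3:13, $4:9, $5:13, $6:4, $7:3}
[11] xori  $7, $3, 7  →  {$0:0, $1:8, $2:14, $3:13, $4:9, $5:13, $6:4, $7:10}

9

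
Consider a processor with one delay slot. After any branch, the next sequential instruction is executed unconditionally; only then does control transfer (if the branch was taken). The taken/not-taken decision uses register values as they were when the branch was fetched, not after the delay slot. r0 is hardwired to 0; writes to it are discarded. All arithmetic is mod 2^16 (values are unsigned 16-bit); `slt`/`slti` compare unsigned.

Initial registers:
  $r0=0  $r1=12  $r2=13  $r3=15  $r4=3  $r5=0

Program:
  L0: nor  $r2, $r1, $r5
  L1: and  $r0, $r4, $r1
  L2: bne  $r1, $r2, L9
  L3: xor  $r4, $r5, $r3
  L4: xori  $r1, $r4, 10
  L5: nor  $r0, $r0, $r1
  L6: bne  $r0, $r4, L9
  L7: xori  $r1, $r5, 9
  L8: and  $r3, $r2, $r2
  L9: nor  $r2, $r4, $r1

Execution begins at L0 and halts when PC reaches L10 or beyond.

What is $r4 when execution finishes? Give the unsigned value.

  step pc=0: nor  $r2, $r1, $r5  regs=(0,12,65523,15,3,0)
  step pc=1: and  $r0, $r4, $r1  regs=(0,12,65523,15,3,0)
  step pc=2: bne  $r1, $r2, L9  cond=T  regs=(0,12,65523,15,3,0)
  step pc=3: xor  $r4, $r5, $r3  regs=(0,12,65523,15,15,0)
  step pc=9: nor  $r2, $r4, $r1  regs=(0,12,65520,15,15,0)

15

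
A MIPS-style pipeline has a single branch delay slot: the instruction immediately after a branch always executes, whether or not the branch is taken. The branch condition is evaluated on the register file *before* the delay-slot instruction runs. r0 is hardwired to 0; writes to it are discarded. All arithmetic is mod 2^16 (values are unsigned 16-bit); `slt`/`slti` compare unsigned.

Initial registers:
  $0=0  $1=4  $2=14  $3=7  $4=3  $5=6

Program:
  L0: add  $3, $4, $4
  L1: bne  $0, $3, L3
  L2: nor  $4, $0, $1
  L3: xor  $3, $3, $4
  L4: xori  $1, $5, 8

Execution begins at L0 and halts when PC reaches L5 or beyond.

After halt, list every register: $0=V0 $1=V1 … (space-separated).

$0=0 $1=14 $2=14 $3=65533 $4=65531 $5=6

  step pc=0: add  $3, $4, $4  regs=(0,4,14,6,3,6)
  step pc=1: bne  $0, $3, L3  cond=T  regs=(0,4,14,6,3,6)
  step pc=2: nor  $4, $0, $1  regs=(0,4,14,6,65531,6)
  step pc=3: xor  $3, $3, $4  regs=(0,4,14,65533,65531,6)
  step pc=4: xori  $1, $5, 8  regs=(0,14,14,65533,65531,6)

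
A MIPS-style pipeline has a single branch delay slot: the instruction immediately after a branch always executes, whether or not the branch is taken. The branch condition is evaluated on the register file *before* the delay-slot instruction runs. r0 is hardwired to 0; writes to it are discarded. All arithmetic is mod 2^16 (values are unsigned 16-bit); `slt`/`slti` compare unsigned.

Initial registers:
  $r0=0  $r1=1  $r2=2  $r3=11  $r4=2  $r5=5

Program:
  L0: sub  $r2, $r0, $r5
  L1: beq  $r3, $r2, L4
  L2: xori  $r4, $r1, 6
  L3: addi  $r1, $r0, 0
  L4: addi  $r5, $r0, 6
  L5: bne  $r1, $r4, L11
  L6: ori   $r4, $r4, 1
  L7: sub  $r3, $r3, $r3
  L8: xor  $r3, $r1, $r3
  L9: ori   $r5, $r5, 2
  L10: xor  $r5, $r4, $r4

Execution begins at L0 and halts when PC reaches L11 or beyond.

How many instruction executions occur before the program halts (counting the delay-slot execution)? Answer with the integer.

7

  step pc=0: sub  $r2, $r0, $r5  regs=(0,1,65531,11,2,5)
  step pc=1: beq  $r3, $r2, L4  cond=F  regs=(0,1,65531,11,2,5)
  step pc=2: xori  $r4, $r1, 6  regs=(0,1,65531,11,7,5)
  step pc=3: addi  $r1, $r0, 0  regs=(0,0,65531,11,7,5)
  step pc=4: addi  $r5, $r0, 6  regs=(0,0,65531,11,7,6)
  step pc=5: bne  $r1, $r4, L11  cond=T  regs=(0,0,65531,11,7,6)
  step pc=6: ori   $r4, $r4, 1  regs=(0,0,65531,11,7,6)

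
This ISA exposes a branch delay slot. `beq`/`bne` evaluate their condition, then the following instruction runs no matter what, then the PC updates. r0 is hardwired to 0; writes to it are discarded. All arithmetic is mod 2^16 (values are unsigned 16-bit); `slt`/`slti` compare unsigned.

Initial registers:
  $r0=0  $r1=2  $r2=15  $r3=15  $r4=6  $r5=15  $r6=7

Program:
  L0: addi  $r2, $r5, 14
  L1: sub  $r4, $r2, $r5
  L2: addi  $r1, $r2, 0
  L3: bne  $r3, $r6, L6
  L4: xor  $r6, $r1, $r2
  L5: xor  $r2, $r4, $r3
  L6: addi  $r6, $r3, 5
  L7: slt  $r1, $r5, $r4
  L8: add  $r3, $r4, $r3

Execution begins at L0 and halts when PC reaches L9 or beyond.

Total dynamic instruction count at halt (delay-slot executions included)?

8

  step pc=0: addi  $r2, $r5, 14  regs=(0,2,29,15,6,15,7)
  step pc=1: sub  $r4, $r2, $r5  regs=(0,2,29,15,14,15,7)
  step pc=2: addi  $r1, $r2, 0  regs=(0,29,29,15,14,15,7)
  step pc=3: bne  $r3, $r6, L6  cond=T  regs=(0,29,29,15,14,15,7)
  step pc=4: xor  $r6, $r1, $r2  regs=(0,29,29,15,14,15,0)
  step pc=6: addi  $r6, $r3, 5  regs=(0,29,29,15,14,15,20)
  step pc=7: slt  $r1, $r5, $r4  regs=(0,0,29,15,14,15,20)
  step pc=8: add  $r3, $r4, $r3  regs=(0,0,29,29,14,15,20)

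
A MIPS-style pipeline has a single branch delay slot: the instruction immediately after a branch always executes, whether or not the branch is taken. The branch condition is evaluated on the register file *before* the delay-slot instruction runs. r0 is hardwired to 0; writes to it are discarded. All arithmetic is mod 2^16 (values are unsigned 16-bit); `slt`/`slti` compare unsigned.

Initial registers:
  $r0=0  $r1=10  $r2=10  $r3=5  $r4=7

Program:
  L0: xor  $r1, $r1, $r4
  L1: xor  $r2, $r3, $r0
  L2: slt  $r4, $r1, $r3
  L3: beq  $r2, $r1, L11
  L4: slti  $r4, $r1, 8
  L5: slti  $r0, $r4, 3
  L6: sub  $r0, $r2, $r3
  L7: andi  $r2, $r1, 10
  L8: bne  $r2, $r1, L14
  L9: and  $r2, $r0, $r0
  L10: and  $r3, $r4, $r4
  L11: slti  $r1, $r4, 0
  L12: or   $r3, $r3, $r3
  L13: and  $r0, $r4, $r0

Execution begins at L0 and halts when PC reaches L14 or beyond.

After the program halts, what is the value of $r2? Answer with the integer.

#0 xor  $r1, $r1, $r4 ; 0/13/10/5/7
#1 xor  $r2, $r3, $r0 ; 0/13/5/5/7
#2 slt  $r4, $r1, $r3 ; 0/13/5/5/0
#3 beq  $r2, $r1, L11 ; 0/13/5/5/0 ; →fallthru
#4 slti  $r4, $r1, 8 ; 0/13/5/5/0
#5 slti  $r0, $r4, 3 ; 0/13/5/5/0
#6 sub  $r0, $r2, $r3 ; 0/13/5/5/0
#7 andi  $r2, $r1, 10 ; 0/13/8/5/0
#8 bne  $r2, $r1, L14 ; 0/13/8/5/0 ; →target
#9 and  $r2, $r0, $r0 ; 0/13/0/5/0

0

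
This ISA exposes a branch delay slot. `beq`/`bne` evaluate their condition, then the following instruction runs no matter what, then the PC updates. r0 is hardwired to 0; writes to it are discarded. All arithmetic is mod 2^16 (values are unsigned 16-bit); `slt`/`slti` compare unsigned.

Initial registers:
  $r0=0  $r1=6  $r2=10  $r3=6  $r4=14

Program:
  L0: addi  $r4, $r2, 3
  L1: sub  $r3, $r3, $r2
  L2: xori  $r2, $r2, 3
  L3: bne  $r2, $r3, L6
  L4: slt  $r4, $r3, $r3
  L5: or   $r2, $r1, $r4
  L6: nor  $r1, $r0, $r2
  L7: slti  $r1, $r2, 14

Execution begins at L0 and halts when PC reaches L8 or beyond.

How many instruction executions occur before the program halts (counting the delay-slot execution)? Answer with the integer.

7

  step pc=0: addi  $r4, $r2, 3  regs=(0,6,10,6,13)
  step pc=1: sub  $r3, $r3, $r2  regs=(0,6,10,65532,13)
  step pc=2: xori  $r2, $r2, 3  regs=(0,6,9,65532,13)
  step pc=3: bne  $r2, $r3, L6  cond=T  regs=(0,6,9,65532,13)
  step pc=4: slt  $r4, $r3, $r3  regs=(0,6,9,65532,0)
  step pc=6: nor  $r1, $r0, $r2  regs=(0,65526,9,65532,0)
  step pc=7: slti  $r1, $r2, 14  regs=(0,1,9,65532,0)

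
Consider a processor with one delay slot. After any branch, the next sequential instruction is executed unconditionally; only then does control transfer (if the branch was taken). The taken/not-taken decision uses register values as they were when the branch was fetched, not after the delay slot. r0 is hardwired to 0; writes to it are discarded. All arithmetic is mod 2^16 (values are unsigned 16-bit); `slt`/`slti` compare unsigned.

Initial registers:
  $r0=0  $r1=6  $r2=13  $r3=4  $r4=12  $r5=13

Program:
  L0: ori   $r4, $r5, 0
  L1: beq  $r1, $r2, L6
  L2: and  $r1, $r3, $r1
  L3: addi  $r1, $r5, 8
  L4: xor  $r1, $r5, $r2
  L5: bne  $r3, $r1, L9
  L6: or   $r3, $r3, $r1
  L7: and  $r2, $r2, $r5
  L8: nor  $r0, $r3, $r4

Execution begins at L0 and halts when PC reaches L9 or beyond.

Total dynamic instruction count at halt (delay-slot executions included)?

[0] ori   $r4, $r5, 0  →  {$r0:0, $r1:6, $r2:13, $r3:4, $r4:13, $r5:13}
[1] beq  $r1, $r2, L6  →  {$r0:0, $r1:6, $r2:13, $r3:4, $r4:13, $r5:13}  ⟨branch fallthrough⟩
[2] and  $r1, $r3, $r1  →  {$r0:0, $r1:4, $r2:13, $r3:4, $r4:13, $r5:13}
[3] addi  $r1, $r5, 8  →  {$r0:0, $r1:21, $r2:13, $r3:4, $r4:13, $r5:13}
[4] xor  $r1, $r5, $r2  →  {$r0:0, $r1:0, $r2:13, $r3:4, $r4:13, $r5:13}
[5] bne  $r3, $r1, L9  →  {$r0:0, $r1:0, $r2:13, $r3:4, $r4:13, $r5:13}  ⟨branch taken⟩
[6] or   $r3, $r3, $r1  →  {$r0:0, $r1:0, $r2:13, $r3:4, $r4:13, $r5:13}

7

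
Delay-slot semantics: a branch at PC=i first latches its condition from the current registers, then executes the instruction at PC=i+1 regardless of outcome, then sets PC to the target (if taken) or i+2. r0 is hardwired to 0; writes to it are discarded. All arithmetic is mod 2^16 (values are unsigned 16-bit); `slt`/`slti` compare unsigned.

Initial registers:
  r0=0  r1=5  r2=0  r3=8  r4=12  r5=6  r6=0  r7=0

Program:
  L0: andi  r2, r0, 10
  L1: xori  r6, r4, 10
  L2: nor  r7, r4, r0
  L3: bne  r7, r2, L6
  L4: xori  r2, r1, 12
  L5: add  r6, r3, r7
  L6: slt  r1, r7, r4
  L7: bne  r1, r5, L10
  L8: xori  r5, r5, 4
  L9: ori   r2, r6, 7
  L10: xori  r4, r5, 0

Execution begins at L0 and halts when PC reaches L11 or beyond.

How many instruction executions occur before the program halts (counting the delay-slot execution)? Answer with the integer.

9

  step pc=0: andi  r2, r0, 10  regs=(0,5,0,8,12,6,0,0)
  step pc=1: xori  r6, r4, 10  regs=(0,5,0,8,12,6,6,0)
  step pc=2: nor  r7, r4, r0  regs=(0,5,0,8,12,6,6,65523)
  step pc=3: bne  r7, r2, L6  cond=T  regs=(0,5,0,8,12,6,6,65523)
  step pc=4: xori  r2, r1, 12  regs=(0,5,9,8,12,6,6,65523)
  step pc=6: slt  r1, r7, r4  regs=(0,0,9,8,12,6,6,65523)
  step pc=7: bne  r1, r5, L10  cond=T  regs=(0,0,9,8,12,6,6,65523)
  step pc=8: xori  r5, r5, 4  regs=(0,0,9,8,12,2,6,65523)
  step pc=10: xori  r4, r5, 0  regs=(0,0,9,8,2,2,6,65523)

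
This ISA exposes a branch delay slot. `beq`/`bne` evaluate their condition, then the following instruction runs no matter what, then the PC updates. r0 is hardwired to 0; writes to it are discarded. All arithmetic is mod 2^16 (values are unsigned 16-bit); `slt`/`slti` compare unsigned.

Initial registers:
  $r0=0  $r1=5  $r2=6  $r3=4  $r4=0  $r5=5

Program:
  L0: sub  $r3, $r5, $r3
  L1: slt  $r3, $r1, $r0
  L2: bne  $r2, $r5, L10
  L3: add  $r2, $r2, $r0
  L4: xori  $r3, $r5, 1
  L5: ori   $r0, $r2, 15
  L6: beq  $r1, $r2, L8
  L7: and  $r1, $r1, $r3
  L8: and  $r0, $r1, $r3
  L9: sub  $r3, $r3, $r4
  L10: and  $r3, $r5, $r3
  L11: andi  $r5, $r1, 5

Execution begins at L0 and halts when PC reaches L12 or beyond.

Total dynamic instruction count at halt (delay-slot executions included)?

[0] sub  $r3, $r5, $r3  →  {$r0:0, $r1:5, $r2:6, $r3:1, $r4:0, $r5:5}
[1] slt  $r3, $r1, $r0  →  {$r0:0, $r1:5, $r2:6, $r3:0, $r4:0, $r5:5}
[2] bne  $r2, $r5, L10  →  {$r0:0, $r1:5, $r2:6, $r3:0, $r4:0, $r5:5}  ⟨branch taken⟩
[3] add  $r2, $r2, $r0  →  {$r0:0, $r1:5, $r2:6, $r3:0, $r4:0, $r5:5}
[10] and  $r3, $r5, $r3  →  {$r0:0, $r1:5, $r2:6, $r3:0, $r4:0, $r5:5}
[11] andi  $r5, $r1, 5  →  {$r0:0, $r1:5, $r2:6, $r3:0, $r4:0, $r5:5}

6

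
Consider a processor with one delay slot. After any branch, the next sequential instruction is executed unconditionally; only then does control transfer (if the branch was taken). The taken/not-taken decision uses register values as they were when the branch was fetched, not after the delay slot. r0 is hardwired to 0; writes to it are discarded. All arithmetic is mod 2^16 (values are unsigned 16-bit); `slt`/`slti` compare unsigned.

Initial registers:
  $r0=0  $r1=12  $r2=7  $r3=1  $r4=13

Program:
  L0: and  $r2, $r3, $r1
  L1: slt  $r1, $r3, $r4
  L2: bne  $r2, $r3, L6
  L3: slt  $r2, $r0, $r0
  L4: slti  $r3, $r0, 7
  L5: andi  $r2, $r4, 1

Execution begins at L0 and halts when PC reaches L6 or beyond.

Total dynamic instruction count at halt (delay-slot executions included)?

4

PC=0  and  $r2, $r3, $r1     | $r0=0 $r1=12 $r2=0 $r3=1 $r4=13
PC=1  slt  $r1, $r3, $r4     | $r0=0 $r1=1 $r2=0 $r3=1 $r4=13
PC=2  bne  $r2, $r3, L6      | $r0=0 $r1=1 $r2=0 $r3=1 $r4=13  [TAKEN]
PC=3  slt  $r2, $r0, $r0     | $r0=0 $r1=1 $r2=0 $r3=1 $r4=13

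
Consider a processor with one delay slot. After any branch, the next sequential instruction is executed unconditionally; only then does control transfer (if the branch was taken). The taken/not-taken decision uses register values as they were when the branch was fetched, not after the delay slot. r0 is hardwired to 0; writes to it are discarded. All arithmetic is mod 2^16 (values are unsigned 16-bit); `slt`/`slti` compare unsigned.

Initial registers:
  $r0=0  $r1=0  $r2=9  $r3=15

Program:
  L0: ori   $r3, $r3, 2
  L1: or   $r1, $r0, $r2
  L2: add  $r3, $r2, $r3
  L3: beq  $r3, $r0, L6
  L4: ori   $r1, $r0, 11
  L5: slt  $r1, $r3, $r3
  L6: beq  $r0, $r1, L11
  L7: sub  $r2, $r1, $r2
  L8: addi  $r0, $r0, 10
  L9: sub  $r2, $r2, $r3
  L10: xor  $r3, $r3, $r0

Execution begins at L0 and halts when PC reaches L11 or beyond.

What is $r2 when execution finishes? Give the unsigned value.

65527

#0 ori   $r3, $r3, 2 ; 0/0/9/15
#1 or   $r1, $r0, $r2 ; 0/9/9/15
#2 add  $r3, $r2, $r3 ; 0/9/9/24
#3 beq  $r3, $r0, L6 ; 0/9/9/24 ; →fallthru
#4 ori   $r1, $r0, 11 ; 0/11/9/24
#5 slt  $r1, $r3, $r3 ; 0/0/9/24
#6 beq  $r0, $r1, L11 ; 0/0/9/24 ; →target
#7 sub  $r2, $r1, $r2 ; 0/0/65527/24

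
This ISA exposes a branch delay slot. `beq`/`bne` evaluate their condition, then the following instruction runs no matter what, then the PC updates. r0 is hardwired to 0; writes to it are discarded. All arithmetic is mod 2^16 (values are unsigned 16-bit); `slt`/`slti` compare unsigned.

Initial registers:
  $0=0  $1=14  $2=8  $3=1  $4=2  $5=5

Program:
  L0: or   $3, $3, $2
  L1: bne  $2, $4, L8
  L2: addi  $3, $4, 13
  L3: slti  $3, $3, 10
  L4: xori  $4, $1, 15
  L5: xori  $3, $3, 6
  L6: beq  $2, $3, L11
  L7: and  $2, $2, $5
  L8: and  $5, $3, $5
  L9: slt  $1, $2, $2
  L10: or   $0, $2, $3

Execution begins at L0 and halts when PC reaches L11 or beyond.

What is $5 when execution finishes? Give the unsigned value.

PC=0  or   $3, $3, $2        | $0=0 $1=14 $2=8 $3=9 $4=2 $5=5
PC=1  bne  $2, $4, L8        | $0=0 $1=14 $2=8 $3=9 $4=2 $5=5  [TAKEN]
PC=2  addi  $3, $4, 13       | $0=0 $1=14 $2=8 $3=15 $4=2 $5=5
PC=8  and  $5, $3, $5        | $0=0 $1=14 $2=8 $3=15 $4=2 $5=5
PC=9  slt  $1, $2, $2        | $0=0 $1=0 $2=8 $3=15 $4=2 $5=5
PC=10 or   $0, $2, $3        | $0=0 $1=0 $2=8 $3=15 $4=2 $5=5

5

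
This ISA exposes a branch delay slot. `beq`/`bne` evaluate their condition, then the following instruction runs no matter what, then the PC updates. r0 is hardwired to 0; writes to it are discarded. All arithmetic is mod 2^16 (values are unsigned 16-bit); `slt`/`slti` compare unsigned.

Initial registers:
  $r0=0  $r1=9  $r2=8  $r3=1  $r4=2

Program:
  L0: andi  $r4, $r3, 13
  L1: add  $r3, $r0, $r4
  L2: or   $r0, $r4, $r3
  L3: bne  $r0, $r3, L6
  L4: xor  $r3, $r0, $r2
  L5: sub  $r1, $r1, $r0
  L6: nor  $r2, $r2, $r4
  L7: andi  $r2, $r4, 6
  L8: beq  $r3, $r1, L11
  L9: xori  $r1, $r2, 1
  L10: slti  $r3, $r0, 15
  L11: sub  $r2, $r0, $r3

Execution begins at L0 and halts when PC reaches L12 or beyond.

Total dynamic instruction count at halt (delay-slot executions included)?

PC=0  andi  $r4, $r3, 13     | $r0=0 $r1=9 $r2=8 $r3=1 $r4=1
PC=1  add  $r3, $r0, $r4     | $r0=0 $r1=9 $r2=8 $r3=1 $r4=1
PC=2  or   $r0, $r4, $r3     | $r0=0 $r1=9 $r2=8 $r3=1 $r4=1
PC=3  bne  $r0, $r3, L6      | $r0=0 $r1=9 $r2=8 $r3=1 $r4=1  [TAKEN]
PC=4  xor  $r3, $r0, $r2     | $r0=0 $r1=9 $r2=8 $r3=8 $r4=1
PC=6  nor  $r2, $r2, $r4     | $r0=0 $r1=9 $r2=65526 $r3=8 $r4=1
PC=7  andi  $r2, $r4, 6      | $r0=0 $r1=9 $r2=0 $r3=8 $r4=1
PC=8  beq  $r3, $r1, L11     | $r0=0 $r1=9 $r2=0 $r3=8 $r4=1  [not taken]
PC=9  xori  $r1, $r2, 1      | $r0=0 $r1=1 $r2=0 $r3=8 $r4=1
PC=10 slti  $r3, $r0, 15     | $r0=0 $r1=1 $r2=0 $r3=1 $r4=1
PC=11 sub  $r2, $r0, $r3     | $r0=0 $r1=1 $r2=65535 $r3=1 $r4=1

11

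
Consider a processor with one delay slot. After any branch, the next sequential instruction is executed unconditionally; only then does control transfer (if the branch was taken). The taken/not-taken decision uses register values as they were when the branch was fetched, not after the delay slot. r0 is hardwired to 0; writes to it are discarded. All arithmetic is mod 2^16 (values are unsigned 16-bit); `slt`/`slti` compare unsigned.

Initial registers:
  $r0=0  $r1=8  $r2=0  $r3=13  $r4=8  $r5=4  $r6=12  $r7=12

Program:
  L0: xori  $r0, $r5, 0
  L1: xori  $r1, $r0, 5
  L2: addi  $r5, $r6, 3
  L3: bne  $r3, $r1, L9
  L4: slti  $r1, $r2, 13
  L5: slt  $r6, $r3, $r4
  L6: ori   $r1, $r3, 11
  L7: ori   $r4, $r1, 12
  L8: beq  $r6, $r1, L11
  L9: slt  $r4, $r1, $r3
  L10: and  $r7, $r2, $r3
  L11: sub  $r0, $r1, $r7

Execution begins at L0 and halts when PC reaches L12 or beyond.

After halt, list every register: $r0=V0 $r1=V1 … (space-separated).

$r0=0 $r1=1 $r2=0 $r3=13 $r4=1 $r5=15 $r6=12 $r7=0

#0 xori  $r0, $r5, 0 ; 0/8/0/13/8/4/12/12
#1 xori  $r1, $r0, 5 ; 0/5/0/13/8/4/12/12
#2 addi  $r5, $r6, 3 ; 0/5/0/13/8/15/12/12
#3 bne  $r3, $r1, L9 ; 0/5/0/13/8/15/12/12 ; →target
#4 slti  $r1, $r2, 13 ; 0/1/0/13/8/15/12/12
#9 slt  $r4, $r1, $r3 ; 0/1/0/13/1/15/12/12
#10 and  $r7, $r2, $r3 ; 0/1/0/13/1/15/12/0
#11 sub  $r0, $r1, $r7 ; 0/1/0/13/1/15/12/0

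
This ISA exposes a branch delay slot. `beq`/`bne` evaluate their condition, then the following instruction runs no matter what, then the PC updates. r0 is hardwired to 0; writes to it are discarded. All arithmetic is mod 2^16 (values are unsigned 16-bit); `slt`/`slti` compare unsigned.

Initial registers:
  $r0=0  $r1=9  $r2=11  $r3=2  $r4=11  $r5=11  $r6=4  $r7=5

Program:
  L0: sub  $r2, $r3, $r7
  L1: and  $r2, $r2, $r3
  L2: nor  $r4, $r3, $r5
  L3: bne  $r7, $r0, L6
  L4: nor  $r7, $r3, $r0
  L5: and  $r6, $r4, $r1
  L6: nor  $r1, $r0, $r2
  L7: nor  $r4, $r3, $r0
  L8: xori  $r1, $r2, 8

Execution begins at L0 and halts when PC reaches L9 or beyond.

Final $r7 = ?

[0] sub  $r2, $r3, $r7  →  {$r0:0, $r1:9, $r2:65533, $r3:2, $r4:11, $r5:11, $r6:4, $r7:5}
[1] and  $r2, $r2, $r3  →  {$r0:0, $r1:9, $r2:0, $r3:2, $r4:11, $r5:11, $r6:4, $r7:5}
[2] nor  $r4, $r3, $r5  →  {$r0:0, $r1:9, $r2:0, $r3:2, $r4:65524, $r5:11, $r6:4, $r7:5}
[3] bne  $r7, $r0, L6  →  {$r0:0, $r1:9, $r2:0, $r3:2, $r4:65524, $r5:11, $r6:4, $r7:5}  ⟨branch taken⟩
[4] nor  $r7, $r3, $r0  →  {$r0:0, $r1:9, $r2:0, $r3:2, $r4:65524, $r5:11, $r6:4, $r7:65533}
[6] nor  $r1, $r0, $r2  →  {$r0:0, $r1:65535, $r2:0, $r3:2, $r4:65524, $r5:11, $r6:4, $r7:65533}
[7] nor  $r4, $r3, $r0  →  {$r0:0, $r1:65535, $r2:0, $r3:2, $r4:65533, $r5:11, $r6:4, $r7:65533}
[8] xori  $r1, $r2, 8  →  {$r0:0, $r1:8, $r2:0, $r3:2, $r4:65533, $r5:11, $r6:4, $r7:65533}

65533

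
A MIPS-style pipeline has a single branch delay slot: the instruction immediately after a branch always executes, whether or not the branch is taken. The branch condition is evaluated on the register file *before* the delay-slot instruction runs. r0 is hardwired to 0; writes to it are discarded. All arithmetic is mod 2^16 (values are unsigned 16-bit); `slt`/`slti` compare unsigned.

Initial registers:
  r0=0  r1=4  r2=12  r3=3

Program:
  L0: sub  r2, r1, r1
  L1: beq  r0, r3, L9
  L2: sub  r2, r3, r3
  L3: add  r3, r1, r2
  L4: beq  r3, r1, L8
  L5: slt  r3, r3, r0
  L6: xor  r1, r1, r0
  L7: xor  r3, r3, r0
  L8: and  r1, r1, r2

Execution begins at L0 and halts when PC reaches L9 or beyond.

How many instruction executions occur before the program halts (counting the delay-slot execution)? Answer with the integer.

7

  step pc=0: sub  r2, r1, r1  regs=(0,4,0,3)
  step pc=1: beq  r0, r3, L9  cond=F  regs=(0,4,0,3)
  step pc=2: sub  r2, r3, r3  regs=(0,4,0,3)
  step pc=3: add  r3, r1, r2  regs=(0,4,0,4)
  step pc=4: beq  r3, r1, L8  cond=T  regs=(0,4,0,4)
  step pc=5: slt  r3, r3, r0  regs=(0,4,0,0)
  step pc=8: and  r1, r1, r2  regs=(0,0,0,0)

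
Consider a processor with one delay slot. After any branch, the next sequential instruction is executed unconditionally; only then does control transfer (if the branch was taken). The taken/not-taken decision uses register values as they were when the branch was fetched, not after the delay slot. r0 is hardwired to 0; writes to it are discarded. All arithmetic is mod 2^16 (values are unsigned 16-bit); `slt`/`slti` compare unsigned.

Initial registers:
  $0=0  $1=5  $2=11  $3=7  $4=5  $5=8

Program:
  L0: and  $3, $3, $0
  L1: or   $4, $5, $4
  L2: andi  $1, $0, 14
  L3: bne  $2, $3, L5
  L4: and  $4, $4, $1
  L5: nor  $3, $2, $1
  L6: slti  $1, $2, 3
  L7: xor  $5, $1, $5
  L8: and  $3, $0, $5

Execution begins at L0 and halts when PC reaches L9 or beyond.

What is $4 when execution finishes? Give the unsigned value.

0

#0 and  $3, $3, $0 ; 0/5/11/0/5/8
#1 or   $4, $5, $4 ; 0/5/11/0/13/8
#2 andi  $1, $0, 14 ; 0/0/11/0/13/8
#3 bne  $2, $3, L5 ; 0/0/11/0/13/8 ; →target
#4 and  $4, $4, $1 ; 0/0/11/0/0/8
#5 nor  $3, $2, $1 ; 0/0/11/65524/0/8
#6 slti  $1, $2, 3 ; 0/0/11/65524/0/8
#7 xor  $5, $1, $5 ; 0/0/11/65524/0/8
#8 and  $3, $0, $5 ; 0/0/11/0/0/8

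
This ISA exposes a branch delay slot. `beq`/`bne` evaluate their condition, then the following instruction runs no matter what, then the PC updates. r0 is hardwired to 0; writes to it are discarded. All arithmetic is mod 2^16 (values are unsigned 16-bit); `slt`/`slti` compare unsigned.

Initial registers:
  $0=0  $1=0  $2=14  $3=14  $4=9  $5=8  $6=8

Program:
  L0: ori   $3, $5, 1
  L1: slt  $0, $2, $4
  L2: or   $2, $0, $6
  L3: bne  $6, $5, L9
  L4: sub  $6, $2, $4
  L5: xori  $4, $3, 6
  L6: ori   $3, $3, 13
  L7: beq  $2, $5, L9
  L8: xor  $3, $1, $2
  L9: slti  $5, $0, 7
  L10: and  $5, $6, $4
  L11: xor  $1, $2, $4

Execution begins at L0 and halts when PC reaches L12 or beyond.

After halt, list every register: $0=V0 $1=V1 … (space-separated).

$0=0 $1=7 $2=8 $3=8 $4=15 $5=15 $6=65535

#0 ori   $3, $5, 1 ; 0/0/14/9/9/8/8
#1 slt  $0, $2, $4 ; 0/0/14/9/9/8/8
#2 or   $2, $0, $6 ; 0/0/8/9/9/8/8
#3 bne  $6, $5, L9 ; 0/0/8/9/9/8/8 ; →fallthru
#4 sub  $6, $2, $4 ; 0/0/8/9/9/8/65535
#5 xori  $4, $3, 6 ; 0/0/8/9/15/8/65535
#6 ori   $3, $3, 13 ; 0/0/8/13/15/8/65535
#7 beq  $2, $5, L9 ; 0/0/8/13/15/8/65535 ; →target
#8 xor  $3, $1, $2 ; 0/0/8/8/15/8/65535
#9 slti  $5, $0, 7 ; 0/0/8/8/15/1/65535
#10 and  $5, $6, $4 ; 0/0/8/8/15/15/65535
#11 xor  $1, $2, $4 ; 0/7/8/8/15/15/65535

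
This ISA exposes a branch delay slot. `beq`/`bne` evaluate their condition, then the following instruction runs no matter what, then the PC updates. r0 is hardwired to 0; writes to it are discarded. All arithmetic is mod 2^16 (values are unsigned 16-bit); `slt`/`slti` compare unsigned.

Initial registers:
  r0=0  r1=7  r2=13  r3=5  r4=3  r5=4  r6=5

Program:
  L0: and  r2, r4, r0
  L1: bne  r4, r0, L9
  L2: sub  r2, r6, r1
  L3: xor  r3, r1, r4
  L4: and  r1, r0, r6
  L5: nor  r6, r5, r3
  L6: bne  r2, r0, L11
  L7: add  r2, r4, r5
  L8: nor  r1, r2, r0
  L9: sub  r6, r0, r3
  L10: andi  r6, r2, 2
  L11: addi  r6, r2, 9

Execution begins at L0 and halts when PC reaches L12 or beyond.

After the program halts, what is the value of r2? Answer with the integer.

#0 and  r2, r4, r0 ; 0/7/0/5/3/4/5
#1 bne  r4, r0, L9 ; 0/7/0/5/3/4/5 ; →target
#2 sub  r2, r6, r1 ; 0/7/65534/5/3/4/5
#9 sub  r6, r0, r3 ; 0/7/65534/5/3/4/65531
#10 andi  r6, r2, 2 ; 0/7/65534/5/3/4/2
#11 addi  r6, r2, 9 ; 0/7/65534/5/3/4/7

65534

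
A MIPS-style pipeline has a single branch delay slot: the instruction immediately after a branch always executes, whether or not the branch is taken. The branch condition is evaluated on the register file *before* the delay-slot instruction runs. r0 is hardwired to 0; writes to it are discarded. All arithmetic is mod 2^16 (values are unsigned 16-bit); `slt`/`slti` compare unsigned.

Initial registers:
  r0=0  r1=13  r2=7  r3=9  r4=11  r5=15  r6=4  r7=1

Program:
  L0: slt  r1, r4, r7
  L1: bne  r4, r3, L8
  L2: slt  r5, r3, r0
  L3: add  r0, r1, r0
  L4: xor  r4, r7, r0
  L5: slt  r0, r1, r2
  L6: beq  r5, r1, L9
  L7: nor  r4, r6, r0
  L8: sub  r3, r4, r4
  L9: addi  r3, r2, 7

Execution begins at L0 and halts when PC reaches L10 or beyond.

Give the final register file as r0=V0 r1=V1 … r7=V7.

r0=0 r1=0 r2=7 r3=14 r4=11 r5=0 r6=4 r7=1

  step pc=0: slt  r1, r4, r7  regs=(0,0,7,9,11,15,4,1)
  step pc=1: bne  r4, r3, L8  cond=T  regs=(0,0,7,9,11,15,4,1)
  step pc=2: slt  r5, r3, r0  regs=(0,0,7,9,11,0,4,1)
  step pc=8: sub  r3, r4, r4  regs=(0,0,7,0,11,0,4,1)
  step pc=9: addi  r3, r2, 7  regs=(0,0,7,14,11,0,4,1)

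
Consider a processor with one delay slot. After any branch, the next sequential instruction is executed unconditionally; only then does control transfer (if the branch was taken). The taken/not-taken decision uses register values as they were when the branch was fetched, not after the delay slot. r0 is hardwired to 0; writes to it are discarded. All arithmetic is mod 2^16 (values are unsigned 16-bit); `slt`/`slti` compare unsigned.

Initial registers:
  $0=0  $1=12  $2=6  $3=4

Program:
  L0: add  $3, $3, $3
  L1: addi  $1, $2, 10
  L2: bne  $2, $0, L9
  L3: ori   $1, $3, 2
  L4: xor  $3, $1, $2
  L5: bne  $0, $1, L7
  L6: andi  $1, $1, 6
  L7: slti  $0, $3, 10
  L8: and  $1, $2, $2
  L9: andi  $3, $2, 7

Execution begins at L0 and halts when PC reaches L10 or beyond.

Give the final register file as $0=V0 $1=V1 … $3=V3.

$0=0 $1=10 $2=6 $3=6

[0] add  $3, $3, $3  →  {$0:0, $1:12, $2:6, $3:8}
[1] addi  $1, $2, 10  →  {$0:0, $1:16, $2:6, $3:8}
[2] bne  $2, $0, L9  →  {$0:0, $1:16, $2:6, $3:8}  ⟨branch taken⟩
[3] ori   $1, $3, 2  →  {$0:0, $1:10, $2:6, $3:8}
[9] andi  $3, $2, 7  →  {$0:0, $1:10, $2:6, $3:6}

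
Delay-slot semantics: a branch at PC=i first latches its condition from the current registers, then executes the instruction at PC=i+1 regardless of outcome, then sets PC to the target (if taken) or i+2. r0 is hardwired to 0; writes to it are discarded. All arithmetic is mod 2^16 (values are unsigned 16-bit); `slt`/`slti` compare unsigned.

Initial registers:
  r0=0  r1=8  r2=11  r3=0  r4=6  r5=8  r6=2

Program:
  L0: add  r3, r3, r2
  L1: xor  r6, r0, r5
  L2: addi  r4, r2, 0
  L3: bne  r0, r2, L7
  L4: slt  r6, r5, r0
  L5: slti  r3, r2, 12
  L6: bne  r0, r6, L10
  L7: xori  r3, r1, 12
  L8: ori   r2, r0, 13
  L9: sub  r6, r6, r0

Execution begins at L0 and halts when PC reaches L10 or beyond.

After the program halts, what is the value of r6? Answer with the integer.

0

PC=0  add  r3, r3, r2        | r0=0 r1=8 r2=11 r3=11 r4=6 r5=8 r6=2
PC=1  xor  r6, r0, r5        | r0=0 r1=8 r2=11 r3=11 r4=6 r5=8 r6=8
PC=2  addi  r4, r2, 0        | r0=0 r1=8 r2=11 r3=11 r4=11 r5=8 r6=8
PC=3  bne  r0, r2, L7        | r0=0 r1=8 r2=11 r3=11 r4=11 r5=8 r6=8  [TAKEN]
PC=4  slt  r6, r5, r0        | r0=0 r1=8 r2=11 r3=11 r4=11 r5=8 r6=0
PC=7  xori  r3, r1, 12       | r0=0 r1=8 r2=11 r3=4 r4=11 r5=8 r6=0
PC=8  ori   r2, r0, 13       | r0=0 r1=8 r2=13 r3=4 r4=11 r5=8 r6=0
PC=9  sub  r6, r6, r0        | r0=0 r1=8 r2=13 r3=4 r4=11 r5=8 r6=0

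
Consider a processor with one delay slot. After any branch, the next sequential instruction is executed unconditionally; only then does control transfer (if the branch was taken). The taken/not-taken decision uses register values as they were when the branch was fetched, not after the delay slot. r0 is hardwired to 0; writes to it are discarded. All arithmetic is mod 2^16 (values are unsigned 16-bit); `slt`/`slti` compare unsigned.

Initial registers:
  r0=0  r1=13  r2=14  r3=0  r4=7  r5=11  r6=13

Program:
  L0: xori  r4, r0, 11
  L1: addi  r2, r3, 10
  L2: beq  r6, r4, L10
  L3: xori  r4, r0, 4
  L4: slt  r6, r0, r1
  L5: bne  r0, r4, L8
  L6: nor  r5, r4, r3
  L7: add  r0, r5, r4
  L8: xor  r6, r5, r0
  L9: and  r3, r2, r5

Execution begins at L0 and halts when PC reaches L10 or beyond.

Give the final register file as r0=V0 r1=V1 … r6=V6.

r0=0 r1=13 r2=10 r3=10 r4=4 r5=65531 r6=65531

#0 xori  r4, r0, 11 ; 0/13/14/0/11/11/13
#1 addi  r2, r3, 10 ; 0/13/10/0/11/11/13
#2 beq  r6, r4, L10 ; 0/13/10/0/11/11/13 ; →fallthru
#3 xori  r4, r0, 4 ; 0/13/10/0/4/11/13
#4 slt  r6, r0, r1 ; 0/13/10/0/4/11/1
#5 bne  r0, r4, L8 ; 0/13/10/0/4/11/1 ; →target
#6 nor  r5, r4, r3 ; 0/13/10/0/4/65531/1
#8 xor  r6, r5, r0 ; 0/13/10/0/4/65531/65531
#9 and  r3, r2, r5 ; 0/13/10/10/4/65531/65531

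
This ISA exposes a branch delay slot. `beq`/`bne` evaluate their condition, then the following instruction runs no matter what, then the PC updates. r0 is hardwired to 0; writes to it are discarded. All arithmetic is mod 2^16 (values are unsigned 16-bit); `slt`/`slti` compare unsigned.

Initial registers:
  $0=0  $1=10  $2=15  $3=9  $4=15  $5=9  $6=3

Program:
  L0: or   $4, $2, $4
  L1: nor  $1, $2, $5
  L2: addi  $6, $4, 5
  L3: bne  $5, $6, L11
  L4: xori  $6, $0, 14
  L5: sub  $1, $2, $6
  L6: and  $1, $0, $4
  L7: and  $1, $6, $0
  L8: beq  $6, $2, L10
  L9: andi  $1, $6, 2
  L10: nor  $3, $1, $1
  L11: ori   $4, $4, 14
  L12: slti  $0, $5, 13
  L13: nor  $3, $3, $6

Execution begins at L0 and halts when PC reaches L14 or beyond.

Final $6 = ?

[0] or   $4, $2, $4  →  {$0:0, $1:10, $2:15, $3:9, $4:15, $5:9, $6:3}
[1] nor  $1, $2, $5  →  {$0:0, $1:65520, $2:15, $3:9, $4:15, $5:9, $6:3}
[2] addi  $6, $4, 5  →  {$0:0, $1:65520, $2:15, $3:9, $4:15, $5:9, $6:20}
[3] bne  $5, $6, L11  →  {$0:0, $1:65520, $2:15, $3:9, $4:15, $5:9, $6:20}  ⟨branch taken⟩
[4] xori  $6, $0, 14  →  {$0:0, $1:65520, $2:15, $3:9, $4:15, $5:9, $6:14}
[11] ori   $4, $4, 14  →  {$0:0, $1:65520, $2:15, $3:9, $4:15, $5:9, $6:14}
[12] slti  $0, $5, 13  →  {$0:0, $1:65520, $2:15, $3:9, $4:15, $5:9, $6:14}
[13] nor  $3, $3, $6  →  {$0:0, $1:65520, $2:15, $3:65520, $4:15, $5:9, $6:14}

14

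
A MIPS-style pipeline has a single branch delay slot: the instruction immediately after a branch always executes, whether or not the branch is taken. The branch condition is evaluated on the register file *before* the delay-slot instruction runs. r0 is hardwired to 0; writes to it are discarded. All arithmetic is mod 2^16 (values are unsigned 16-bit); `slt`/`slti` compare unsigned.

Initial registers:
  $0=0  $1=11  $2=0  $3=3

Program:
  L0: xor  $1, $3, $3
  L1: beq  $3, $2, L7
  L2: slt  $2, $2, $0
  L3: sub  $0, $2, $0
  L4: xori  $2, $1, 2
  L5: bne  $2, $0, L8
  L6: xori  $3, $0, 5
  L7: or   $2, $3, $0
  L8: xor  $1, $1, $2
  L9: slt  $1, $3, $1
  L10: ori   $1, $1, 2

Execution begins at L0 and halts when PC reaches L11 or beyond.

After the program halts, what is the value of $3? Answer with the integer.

#0 xor  $1, $3, $3 ; 0/0/0/3
#1 beq  $3, $2, L7 ; 0/0/0/3 ; →fallthru
#2 slt  $2, $2, $0 ; 0/0/0/3
#3 sub  $0, $2, $0 ; 0/0/0/3
#4 xori  $2, $1, 2 ; 0/0/2/3
#5 bne  $2, $0, L8 ; 0/0/2/3 ; →target
#6 xori  $3, $0, 5 ; 0/0/2/5
#8 xor  $1, $1, $2 ; 0/2/2/5
#9 slt  $1, $3, $1 ; 0/0/2/5
#10 ori   $1, $1, 2 ; 0/2/2/5

5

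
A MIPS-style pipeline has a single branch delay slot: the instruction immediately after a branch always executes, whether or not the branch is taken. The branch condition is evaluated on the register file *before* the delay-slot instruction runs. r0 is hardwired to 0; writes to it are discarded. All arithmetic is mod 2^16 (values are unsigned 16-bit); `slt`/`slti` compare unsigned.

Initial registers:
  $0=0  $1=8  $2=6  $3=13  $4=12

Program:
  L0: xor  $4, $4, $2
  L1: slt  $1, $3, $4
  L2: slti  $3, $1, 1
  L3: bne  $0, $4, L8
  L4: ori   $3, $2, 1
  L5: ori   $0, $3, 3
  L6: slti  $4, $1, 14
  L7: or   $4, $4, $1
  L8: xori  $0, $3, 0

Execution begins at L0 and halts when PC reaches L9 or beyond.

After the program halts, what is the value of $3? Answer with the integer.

PC=0  xor  $4, $4, $2        | $0=0 $1=8 $2=6 $3=13 $4=10
PC=1  slt  $1, $3, $4        | $0=0 $1=0 $2=6 $3=13 $4=10
PC=2  slti  $3, $1, 1        | $0=0 $1=0 $2=6 $3=1 $4=10
PC=3  bne  $0, $4, L8        | $0=0 $1=0 $2=6 $3=1 $4=10  [TAKEN]
PC=4  ori   $3, $2, 1        | $0=0 $1=0 $2=6 $3=7 $4=10
PC=8  xori  $0, $3, 0        | $0=0 $1=0 $2=6 $3=7 $4=10

7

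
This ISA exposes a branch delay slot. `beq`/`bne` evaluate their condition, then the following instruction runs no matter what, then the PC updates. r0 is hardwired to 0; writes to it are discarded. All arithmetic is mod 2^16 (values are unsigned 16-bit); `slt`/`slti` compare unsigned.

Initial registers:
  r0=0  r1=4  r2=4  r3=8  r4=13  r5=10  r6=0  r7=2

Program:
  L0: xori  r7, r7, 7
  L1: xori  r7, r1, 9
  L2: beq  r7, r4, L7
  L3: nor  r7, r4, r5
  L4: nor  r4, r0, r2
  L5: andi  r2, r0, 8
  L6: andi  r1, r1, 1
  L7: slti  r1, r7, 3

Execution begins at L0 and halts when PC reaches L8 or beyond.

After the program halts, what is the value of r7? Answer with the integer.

  step pc=0: xori  r7, r7, 7  regs=(0,4,4,8,13,10,0,5)
  step pc=1: xori  r7, r1, 9  regs=(0,4,4,8,13,10,0,13)
  step pc=2: beq  r7, r4, L7  cond=T  regs=(0,4,4,8,13,10,0,13)
  step pc=3: nor  r7, r4, r5  regs=(0,4,4,8,13,10,0,65520)
  step pc=7: slti  r1, r7, 3  regs=(0,0,4,8,13,10,0,65520)

65520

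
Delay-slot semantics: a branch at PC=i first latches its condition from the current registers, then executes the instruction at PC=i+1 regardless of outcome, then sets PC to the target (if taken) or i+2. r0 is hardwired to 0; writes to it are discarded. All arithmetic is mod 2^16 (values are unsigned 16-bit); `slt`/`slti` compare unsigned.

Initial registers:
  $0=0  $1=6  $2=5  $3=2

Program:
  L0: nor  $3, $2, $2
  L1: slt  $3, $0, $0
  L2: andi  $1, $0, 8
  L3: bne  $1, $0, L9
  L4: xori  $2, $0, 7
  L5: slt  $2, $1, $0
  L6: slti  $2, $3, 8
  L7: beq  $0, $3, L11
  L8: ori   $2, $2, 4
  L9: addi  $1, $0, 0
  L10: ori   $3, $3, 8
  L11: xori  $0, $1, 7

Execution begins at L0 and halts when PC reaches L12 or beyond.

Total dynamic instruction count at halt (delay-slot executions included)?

PC=0  nor  $3, $2, $2        | $0=0 $1=6 $2=5 $3=65530
PC=1  slt  $3, $0, $0        | $0=0 $1=6 $2=5 $3=0
PC=2  andi  $1, $0, 8        | $0=0 $1=0 $2=5 $3=0
PC=3  bne  $1, $0, L9        | $0=0 $1=0 $2=5 $3=0  [not taken]
PC=4  xori  $2, $0, 7        | $0=0 $1=0 $2=7 $3=0
PC=5  slt  $2, $1, $0        | $0=0 $1=0 $2=0 $3=0
PC=6  slti  $2, $3, 8        | $0=0 $1=0 $2=1 $3=0
PC=7  beq  $0, $3, L11       | $0=0 $1=0 $2=1 $3=0  [TAKEN]
PC=8  ori   $2, $2, 4        | $0=0 $1=0 $2=5 $3=0
PC=11 xori  $0, $1, 7        | $0=0 $1=0 $2=5 $3=0

10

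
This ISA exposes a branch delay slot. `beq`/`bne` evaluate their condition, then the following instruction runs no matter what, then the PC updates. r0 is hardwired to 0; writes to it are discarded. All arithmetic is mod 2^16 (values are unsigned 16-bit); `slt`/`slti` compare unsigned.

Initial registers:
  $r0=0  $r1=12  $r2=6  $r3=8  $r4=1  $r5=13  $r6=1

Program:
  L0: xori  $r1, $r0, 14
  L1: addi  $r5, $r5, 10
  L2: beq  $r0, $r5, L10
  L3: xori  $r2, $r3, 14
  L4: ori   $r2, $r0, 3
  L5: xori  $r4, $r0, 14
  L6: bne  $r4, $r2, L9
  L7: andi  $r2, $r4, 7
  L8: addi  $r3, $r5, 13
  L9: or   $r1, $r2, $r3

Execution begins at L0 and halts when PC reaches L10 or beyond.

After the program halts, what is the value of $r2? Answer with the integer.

6

[0] xori  $r1, $r0, 14  →  {$r0:0, $r1:14, $r2:6, $r3:8, $r4:1, $r5:13, $r6:1}
[1] addi  $r5, $r5, 10  →  {$r0:0, $r1:14, $r2:6, $r3:8, $r4:1, $r5:23, $r6:1}
[2] beq  $r0, $r5, L10  →  {$r0:0, $r1:14, $r2:6, $r3:8, $r4:1, $r5:23, $r6:1}  ⟨branch fallthrough⟩
[3] xori  $r2, $r3, 14  →  {$r0:0, $r1:14, $r2:6, $r3:8, $r4:1, $r5:23, $r6:1}
[4] ori   $r2, $r0, 3  →  {$r0:0, $r1:14, $r2:3, $r3:8, $r4:1, $r5:23, $r6:1}
[5] xori  $r4, $r0, 14  →  {$r0:0, $r1:14, $r2:3, $r3:8, $r4:14, $r5:23, $r6:1}
[6] bne  $r4, $r2, L9  →  {$r0:0, $r1:14, $r2:3, $r3:8, $r4:14, $r5:23, $r6:1}  ⟨branch taken⟩
[7] andi  $r2, $r4, 7  →  {$r0:0, $r1:14, $r2:6, $r3:8, $r4:14, $r5:23, $r6:1}
[9] or   $r1, $r2, $r3  →  {$r0:0, $r1:14, $r2:6, $r3:8, $r4:14, $r5:23, $r6:1}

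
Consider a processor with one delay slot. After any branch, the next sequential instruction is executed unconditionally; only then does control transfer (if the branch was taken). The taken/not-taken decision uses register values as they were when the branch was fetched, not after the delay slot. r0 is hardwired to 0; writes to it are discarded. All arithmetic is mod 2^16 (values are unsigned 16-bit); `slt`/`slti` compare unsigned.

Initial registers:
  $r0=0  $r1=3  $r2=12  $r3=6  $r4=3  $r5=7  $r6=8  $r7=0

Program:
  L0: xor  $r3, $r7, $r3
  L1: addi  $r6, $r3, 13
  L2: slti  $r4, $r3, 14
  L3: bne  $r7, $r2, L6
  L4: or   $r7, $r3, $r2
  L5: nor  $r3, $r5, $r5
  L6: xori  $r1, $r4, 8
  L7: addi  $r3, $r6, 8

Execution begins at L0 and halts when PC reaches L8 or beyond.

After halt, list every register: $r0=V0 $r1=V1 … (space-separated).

$r0=0 $r1=9 $r2=12 $r3=27 $r4=1 $r5=7 $r6=19 $r7=14

PC=0  xor  $r3, $r7, $r3     | $r0=0 $r1=3 $r2=12 $r3=6 $r4=3 $r5=7 $r6=8 $r7=0
PC=1  addi  $r6, $r3, 13     | $r0=0 $r1=3 $r2=12 $r3=6 $r4=3 $r5=7 $r6=19 $r7=0
PC=2  slti  $r4, $r3, 14     | $r0=0 $r1=3 $r2=12 $r3=6 $r4=1 $r5=7 $r6=19 $r7=0
PC=3  bne  $r7, $r2, L6      | $r0=0 $r1=3 $r2=12 $r3=6 $r4=1 $r5=7 $r6=19 $r7=0  [TAKEN]
PC=4  or   $r7, $r3, $r2     | $r0=0 $r1=3 $r2=12 $r3=6 $r4=1 $r5=7 $r6=19 $r7=14
PC=6  xori  $r1, $r4, 8      | $r0=0 $r1=9 $r2=12 $r3=6 $r4=1 $r5=7 $r6=19 $r7=14
PC=7  addi  $r3, $r6, 8      | $r0=0 $r1=9 $r2=12 $r3=27 $r4=1 $r5=7 $r6=19 $r7=14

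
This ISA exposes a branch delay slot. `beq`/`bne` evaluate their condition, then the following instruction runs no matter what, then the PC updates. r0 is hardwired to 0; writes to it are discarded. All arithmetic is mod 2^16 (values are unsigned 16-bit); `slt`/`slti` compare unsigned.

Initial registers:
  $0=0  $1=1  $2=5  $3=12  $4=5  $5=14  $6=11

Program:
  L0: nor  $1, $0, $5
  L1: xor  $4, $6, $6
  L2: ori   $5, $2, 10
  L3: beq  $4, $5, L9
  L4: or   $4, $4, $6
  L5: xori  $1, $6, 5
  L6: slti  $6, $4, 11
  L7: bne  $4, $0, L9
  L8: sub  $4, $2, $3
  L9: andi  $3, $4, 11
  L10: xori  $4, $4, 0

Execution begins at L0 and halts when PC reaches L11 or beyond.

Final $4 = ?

PC=0  nor  $1, $0, $5        | $0=0 $1=65521 $2=5 $3=12 $4=5 $5=14 $6=11
PC=1  xor  $4, $6, $6        | $0=0 $1=65521 $2=5 $3=12 $4=0 $5=14 $6=11
PC=2  ori   $5, $2, 10       | $0=0 $1=65521 $2=5 $3=12 $4=0 $5=15 $6=11
PC=3  beq  $4, $5, L9        | $0=0 $1=65521 $2=5 $3=12 $4=0 $5=15 $6=11  [not taken]
PC=4  or   $4, $4, $6        | $0=0 $1=65521 $2=5 $3=12 $4=11 $5=15 $6=11
PC=5  xori  $1, $6, 5        | $0=0 $1=14 $2=5 $3=12 $4=11 $5=15 $6=11
PC=6  slti  $6, $4, 11       | $0=0 $1=14 $2=5 $3=12 $4=11 $5=15 $6=0
PC=7  bne  $4, $0, L9        | $0=0 $1=14 $2=5 $3=12 $4=11 $5=15 $6=0  [TAKEN]
PC=8  sub  $4, $2, $3        | $0=0 $1=14 $2=5 $3=12 $4=65529 $5=15 $6=0
PC=9  andi  $3, $4, 11       | $0=0 $1=14 $2=5 $3=9 $4=65529 $5=15 $6=0
PC=10 xori  $4, $4, 0        | $0=0 $1=14 $2=5 $3=9 $4=65529 $5=15 $6=0

65529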